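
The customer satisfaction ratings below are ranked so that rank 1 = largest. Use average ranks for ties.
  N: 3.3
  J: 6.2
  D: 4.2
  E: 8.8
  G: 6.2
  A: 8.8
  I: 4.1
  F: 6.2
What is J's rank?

4

Sorted (descending): 8.8, 8.8, 6.2, 6.2, 6.2, 4.2, 4.1, 3.3
The 2 values of 8.8 occupy positions 1–2 → average rank (1+2)/2 = 1.5.
The 3 values of 6.2 occupy positions 3–5 → average rank 4.
J has value 6.2 → rank 4.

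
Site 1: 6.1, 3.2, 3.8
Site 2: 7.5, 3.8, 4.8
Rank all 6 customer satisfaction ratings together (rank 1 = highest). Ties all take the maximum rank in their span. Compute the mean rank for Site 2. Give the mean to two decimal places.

3.00

Sorted (descending): 7.5, 6.1, 4.8, 3.8, 3.8, 3.2
The 2 values of 3.8 occupy positions 4–5 → each gets rank 5.
Site 2 values → pooled ranks: 7.5→1, 3.8→5, 4.8→3
Mean rank = (1 + 5 + 3) / 3 = 3.00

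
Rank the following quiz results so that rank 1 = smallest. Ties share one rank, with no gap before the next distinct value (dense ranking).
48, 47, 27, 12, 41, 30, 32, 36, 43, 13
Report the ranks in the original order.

10, 9, 3, 1, 7, 4, 5, 6, 8, 2

Sorted (ascending): 12, 13, 27, 30, 32, 36, 41, 43, 47, 48
No ties — each value takes its position as its rank.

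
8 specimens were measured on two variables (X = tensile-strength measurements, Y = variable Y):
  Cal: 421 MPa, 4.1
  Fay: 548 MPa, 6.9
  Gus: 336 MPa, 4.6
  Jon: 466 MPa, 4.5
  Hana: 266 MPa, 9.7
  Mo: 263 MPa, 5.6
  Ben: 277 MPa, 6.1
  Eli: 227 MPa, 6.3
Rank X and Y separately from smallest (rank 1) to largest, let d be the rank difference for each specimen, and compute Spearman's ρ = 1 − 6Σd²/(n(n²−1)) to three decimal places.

Ranks of variable 1: 6, 8, 5, 7, 3, 2, 4, 1
Ranks of variable 2: 1, 7, 3, 2, 8, 4, 5, 6
d = r₁ − r₂: 5, 1, 2, 5, -5, -2, -1, -5
d²: 25, 1, 4, 25, 25, 4, 1, 25; Σd² = 110
ρ = 1 − 6·110/(8·63) = 1 − 660/504 = -0.310

-0.310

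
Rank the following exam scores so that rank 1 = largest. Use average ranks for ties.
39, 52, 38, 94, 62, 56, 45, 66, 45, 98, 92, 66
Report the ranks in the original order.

Sorted (descending): 98, 94, 92, 66, 66, 62, 56, 52, 45, 45, 39, 38
The 2 values of 66 occupy positions 4–5 → average rank (4+5)/2 = 4.5.
The 2 values of 45 occupy positions 9–10 → average rank (9+10)/2 = 9.5.

11, 8, 12, 2, 6, 7, 9.5, 4.5, 9.5, 1, 3, 4.5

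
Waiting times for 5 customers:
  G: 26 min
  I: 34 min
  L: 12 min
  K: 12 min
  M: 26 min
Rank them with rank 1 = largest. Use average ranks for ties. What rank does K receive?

Sorted (descending): 34, 26, 26, 12, 12
The 2 values of 26 occupy positions 2–3 → average rank (2+3)/2 = 2.5.
The 2 values of 12 occupy positions 4–5 → average rank (4+5)/2 = 4.5.
K has value 12 min → rank 4.5.

4.5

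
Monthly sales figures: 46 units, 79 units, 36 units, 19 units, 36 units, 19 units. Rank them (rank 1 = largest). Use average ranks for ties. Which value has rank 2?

Sorted (descending): 79, 46, 36, 36, 19, 19
The 2 values of 36 occupy positions 3–4 → average rank (3+4)/2 = 3.5.
The 2 values of 19 occupy positions 5–6 → average rank (5+6)/2 = 5.5.
Rank 2 → value 46.

46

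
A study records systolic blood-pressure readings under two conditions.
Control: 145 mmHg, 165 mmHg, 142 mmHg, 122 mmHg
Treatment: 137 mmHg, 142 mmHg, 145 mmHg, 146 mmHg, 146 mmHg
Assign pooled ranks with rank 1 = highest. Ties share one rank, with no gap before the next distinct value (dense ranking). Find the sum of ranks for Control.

14

Sorted (descending): 165, 146, 146, 145, 145, 142, 142, 137, 122
The 2 values of 146 share dense rank 2.
The 2 values of 145 share dense rank 3.
The 2 values of 142 share dense rank 4.
Remaining distinct values take the next consecutive integers.
Control values → pooled ranks: 145→3, 165→1, 142→4, 122→6
Rank sum = 3 + 1 + 4 + 6 = 14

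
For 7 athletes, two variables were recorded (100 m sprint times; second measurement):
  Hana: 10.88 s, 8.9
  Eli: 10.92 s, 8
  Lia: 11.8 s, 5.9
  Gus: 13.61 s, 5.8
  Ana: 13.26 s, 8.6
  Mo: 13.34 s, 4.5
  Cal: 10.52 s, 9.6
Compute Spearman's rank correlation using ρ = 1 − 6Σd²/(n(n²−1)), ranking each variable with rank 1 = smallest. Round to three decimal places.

-0.857

Ranks of variable 1: 2, 3, 4, 7, 5, 6, 1
Ranks of variable 2: 6, 4, 3, 2, 5, 1, 7
d = r₁ − r₂: -4, -1, 1, 5, 0, 5, -6
d²: 16, 1, 1, 25, 0, 25, 36; Σd² = 104
ρ = 1 − 6·104/(7·48) = 1 − 624/336 = -0.857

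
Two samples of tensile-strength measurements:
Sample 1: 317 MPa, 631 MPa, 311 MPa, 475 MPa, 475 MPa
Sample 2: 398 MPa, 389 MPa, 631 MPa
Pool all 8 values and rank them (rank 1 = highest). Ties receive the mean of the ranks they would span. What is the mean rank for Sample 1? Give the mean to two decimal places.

4.70

Sorted (descending): 631, 631, 475, 475, 398, 389, 317, 311
The 2 values of 631 occupy positions 1–2 → average rank (1+2)/2 = 1.5.
The 2 values of 475 occupy positions 3–4 → average rank (3+4)/2 = 3.5.
Sample 1 values → pooled ranks: 317→7, 631→1.5, 311→8, 475→3.5, 475→3.5
Mean rank = (7 + 1.5 + 8 + 3.5 + 3.5) / 5 = 4.70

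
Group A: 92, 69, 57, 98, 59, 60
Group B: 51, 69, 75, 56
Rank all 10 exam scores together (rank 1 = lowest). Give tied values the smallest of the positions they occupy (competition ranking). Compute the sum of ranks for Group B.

17

Sorted (ascending): 51, 56, 57, 59, 60, 69, 69, 75, 92, 98
The 2 values of 69 occupy positions 6–7 → each gets rank 6.
Group B values → pooled ranks: 51→1, 69→6, 75→8, 56→2
Rank sum = 1 + 6 + 8 + 2 = 17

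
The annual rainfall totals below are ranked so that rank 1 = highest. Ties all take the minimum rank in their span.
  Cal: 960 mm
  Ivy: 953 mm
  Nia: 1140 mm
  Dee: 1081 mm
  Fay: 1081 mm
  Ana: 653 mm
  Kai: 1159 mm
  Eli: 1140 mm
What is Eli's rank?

Sorted (descending): 1159, 1140, 1140, 1081, 1081, 960, 953, 653
The 2 values of 1140 occupy positions 2–3 → each gets rank 2.
The 2 values of 1081 occupy positions 4–5 → each gets rank 4.
Eli has value 1140 mm → rank 2.

2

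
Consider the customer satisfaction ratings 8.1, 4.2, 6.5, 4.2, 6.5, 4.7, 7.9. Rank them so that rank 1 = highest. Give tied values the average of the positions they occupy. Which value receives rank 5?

Sorted (descending): 8.1, 7.9, 6.5, 6.5, 4.7, 4.2, 4.2
The 2 values of 6.5 occupy positions 3–4 → average rank (3+4)/2 = 3.5.
The 2 values of 4.2 occupy positions 6–7 → average rank (6+7)/2 = 6.5.
Rank 5 → value 4.7.

4.7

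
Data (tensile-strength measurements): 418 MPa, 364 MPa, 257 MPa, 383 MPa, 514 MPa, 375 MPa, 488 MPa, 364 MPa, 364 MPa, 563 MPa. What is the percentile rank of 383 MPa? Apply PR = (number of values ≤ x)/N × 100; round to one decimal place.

N = 10.
Strictly below 383: 5. Equal to 383: 1.
PR = 6/10 × 100 = 60.0

60.0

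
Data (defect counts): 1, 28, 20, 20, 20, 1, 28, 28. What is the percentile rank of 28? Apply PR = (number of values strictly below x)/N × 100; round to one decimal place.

N = 8.
Strictly below 28: 5. Equal to 28: 3.
PR = 5/8 × 100 = 62.5

62.5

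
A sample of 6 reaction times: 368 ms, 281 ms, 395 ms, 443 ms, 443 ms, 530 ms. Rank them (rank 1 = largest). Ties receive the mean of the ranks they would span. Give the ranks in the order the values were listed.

Sorted (descending): 530, 443, 443, 395, 368, 281
The 2 values of 443 occupy positions 2–3 → average rank (2+3)/2 = 2.5.

5, 6, 4, 2.5, 2.5, 1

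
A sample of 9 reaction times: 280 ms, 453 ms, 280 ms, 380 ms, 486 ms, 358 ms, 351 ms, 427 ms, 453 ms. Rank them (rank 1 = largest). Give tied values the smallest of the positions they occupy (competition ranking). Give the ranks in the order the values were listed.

8, 2, 8, 5, 1, 6, 7, 4, 2

Sorted (descending): 486, 453, 453, 427, 380, 358, 351, 280, 280
The 2 values of 453 occupy positions 2–3 → each gets rank 2.
The 2 values of 280 occupy positions 8–9 → each gets rank 8.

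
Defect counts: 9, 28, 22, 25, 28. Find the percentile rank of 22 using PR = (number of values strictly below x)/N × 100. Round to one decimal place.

20.0

N = 5.
Strictly below 22: 1. Equal to 22: 1.
PR = 1/5 × 100 = 20.0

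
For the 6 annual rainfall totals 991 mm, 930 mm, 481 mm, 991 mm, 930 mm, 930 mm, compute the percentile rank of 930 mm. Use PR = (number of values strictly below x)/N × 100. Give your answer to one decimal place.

16.7

N = 6.
Strictly below 930: 1. Equal to 930: 3.
PR = 1/6 × 100 = 16.7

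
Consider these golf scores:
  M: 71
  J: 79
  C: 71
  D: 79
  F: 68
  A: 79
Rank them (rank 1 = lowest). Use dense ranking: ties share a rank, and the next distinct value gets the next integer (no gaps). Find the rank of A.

3

Sorted (ascending): 68, 71, 71, 79, 79, 79
The 2 values of 71 share dense rank 2.
The 3 values of 79 share dense rank 3.
Remaining distinct values take the next consecutive integers.
A has value 79 → rank 3.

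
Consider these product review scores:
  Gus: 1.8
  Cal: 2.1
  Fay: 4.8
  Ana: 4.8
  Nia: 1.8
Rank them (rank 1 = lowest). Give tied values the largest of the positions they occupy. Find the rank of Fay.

5

Sorted (ascending): 1.8, 1.8, 2.1, 4.8, 4.8
The 2 values of 1.8 occupy positions 1–2 → each gets rank 2.
The 2 values of 4.8 occupy positions 4–5 → each gets rank 5.
Fay has value 4.8 → rank 5.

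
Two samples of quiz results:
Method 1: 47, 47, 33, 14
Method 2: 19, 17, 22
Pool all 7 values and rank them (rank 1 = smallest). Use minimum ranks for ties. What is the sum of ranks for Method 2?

Sorted (ascending): 14, 17, 19, 22, 33, 47, 47
The 2 values of 47 occupy positions 6–7 → each gets rank 6.
Method 2 values → pooled ranks: 19→3, 17→2, 22→4
Rank sum = 3 + 2 + 4 = 9

9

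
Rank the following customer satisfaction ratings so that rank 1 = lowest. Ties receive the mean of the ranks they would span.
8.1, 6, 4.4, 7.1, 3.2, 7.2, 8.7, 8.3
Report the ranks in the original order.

Sorted (ascending): 3.2, 4.4, 6, 7.1, 7.2, 8.1, 8.3, 8.7
No ties — each value takes its position as its rank.

6, 3, 2, 4, 1, 5, 8, 7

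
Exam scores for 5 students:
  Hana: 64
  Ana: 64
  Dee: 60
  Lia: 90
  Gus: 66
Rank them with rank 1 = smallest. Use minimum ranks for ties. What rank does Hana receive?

Sorted (ascending): 60, 64, 64, 66, 90
The 2 values of 64 occupy positions 2–3 → each gets rank 2.
Hana has value 64 → rank 2.

2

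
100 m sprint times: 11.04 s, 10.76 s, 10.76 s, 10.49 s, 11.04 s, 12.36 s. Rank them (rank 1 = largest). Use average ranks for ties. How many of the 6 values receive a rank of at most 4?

3

Sorted (descending): 12.36, 11.04, 11.04, 10.76, 10.76, 10.49
The 2 values of 11.04 occupy positions 2–3 → average rank (2+3)/2 = 2.5.
The 2 values of 10.76 occupy positions 4–5 → average rank (4+5)/2 = 4.5.
Ranks ≤ 4: {1, 2.5, 2.5} → 3 values.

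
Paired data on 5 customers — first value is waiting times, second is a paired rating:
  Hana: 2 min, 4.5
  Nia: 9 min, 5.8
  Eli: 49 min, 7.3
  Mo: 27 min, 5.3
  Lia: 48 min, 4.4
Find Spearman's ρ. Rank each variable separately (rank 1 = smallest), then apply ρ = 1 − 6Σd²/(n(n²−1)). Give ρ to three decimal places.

0.300

Ranks of variable 1: 1, 2, 5, 3, 4
Ranks of variable 2: 2, 4, 5, 3, 1
d = r₁ − r₂: -1, -2, 0, 0, 3
d²: 1, 4, 0, 0, 9; Σd² = 14
ρ = 1 − 6·14/(5·24) = 1 − 84/120 = 0.300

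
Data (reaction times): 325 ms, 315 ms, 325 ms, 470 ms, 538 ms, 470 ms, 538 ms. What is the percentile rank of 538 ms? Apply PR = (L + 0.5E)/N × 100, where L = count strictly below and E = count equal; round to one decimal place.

85.7

N = 7.
Strictly below 538: 5. Equal to 538: 2.
PR = (5 + 0.5·2)/7 × 100 = 85.7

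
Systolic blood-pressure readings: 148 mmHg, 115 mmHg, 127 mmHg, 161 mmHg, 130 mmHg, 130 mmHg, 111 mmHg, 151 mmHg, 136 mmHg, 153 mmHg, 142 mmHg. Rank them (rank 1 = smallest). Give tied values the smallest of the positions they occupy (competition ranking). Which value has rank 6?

136

Sorted (ascending): 111, 115, 127, 130, 130, 136, 142, 148, 151, 153, 161
The 2 values of 130 occupy positions 4–5 → each gets rank 4.
Rank 6 → value 136.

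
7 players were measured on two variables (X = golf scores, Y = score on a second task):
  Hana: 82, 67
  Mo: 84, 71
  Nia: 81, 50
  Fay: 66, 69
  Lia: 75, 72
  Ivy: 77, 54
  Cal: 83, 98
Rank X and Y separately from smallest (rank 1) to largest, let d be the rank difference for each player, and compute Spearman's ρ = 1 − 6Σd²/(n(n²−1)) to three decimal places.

0.214

Ranks of variable 1: 5, 7, 4, 1, 2, 3, 6
Ranks of variable 2: 3, 5, 1, 4, 6, 2, 7
d = r₁ − r₂: 2, 2, 3, -3, -4, 1, -1
d²: 4, 4, 9, 9, 16, 1, 1; Σd² = 44
ρ = 1 − 6·44/(7·48) = 1 − 264/336 = 0.214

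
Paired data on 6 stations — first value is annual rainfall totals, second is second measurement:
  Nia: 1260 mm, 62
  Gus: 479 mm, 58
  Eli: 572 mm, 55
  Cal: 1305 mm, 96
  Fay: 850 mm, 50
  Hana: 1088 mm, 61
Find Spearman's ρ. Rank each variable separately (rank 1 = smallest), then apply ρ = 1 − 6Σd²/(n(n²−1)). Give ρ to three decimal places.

Ranks of variable 1: 5, 1, 2, 6, 3, 4
Ranks of variable 2: 5, 3, 2, 6, 1, 4
d = r₁ − r₂: 0, -2, 0, 0, 2, 0
d²: 0, 4, 0, 0, 4, 0; Σd² = 8
ρ = 1 − 6·8/(6·35) = 1 − 48/210 = 0.771

0.771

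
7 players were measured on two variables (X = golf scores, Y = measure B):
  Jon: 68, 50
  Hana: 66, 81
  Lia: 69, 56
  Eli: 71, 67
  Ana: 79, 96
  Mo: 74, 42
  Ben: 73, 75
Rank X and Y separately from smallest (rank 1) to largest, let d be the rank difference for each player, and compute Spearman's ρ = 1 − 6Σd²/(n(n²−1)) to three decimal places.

Ranks of variable 1: 2, 1, 3, 4, 7, 6, 5
Ranks of variable 2: 2, 6, 3, 4, 7, 1, 5
d = r₁ − r₂: 0, -5, 0, 0, 0, 5, 0
d²: 0, 25, 0, 0, 0, 25, 0; Σd² = 50
ρ = 1 − 6·50/(7·48) = 1 − 300/336 = 0.107

0.107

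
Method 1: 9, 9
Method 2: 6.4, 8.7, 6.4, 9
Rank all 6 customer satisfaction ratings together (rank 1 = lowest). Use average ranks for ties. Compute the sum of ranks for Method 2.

11

Sorted (ascending): 6.4, 6.4, 8.7, 9, 9, 9
The 2 values of 6.4 occupy positions 1–2 → average rank (1+2)/2 = 1.5.
The 3 values of 9 occupy positions 4–6 → average rank 5.
Method 2 values → pooled ranks: 6.4→1.5, 8.7→3, 6.4→1.5, 9→5
Rank sum = 1.5 + 3 + 1.5 + 5 = 11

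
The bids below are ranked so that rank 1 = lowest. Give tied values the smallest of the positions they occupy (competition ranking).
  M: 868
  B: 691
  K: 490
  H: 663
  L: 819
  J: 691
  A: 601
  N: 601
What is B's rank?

5

Sorted (ascending): 490, 601, 601, 663, 691, 691, 819, 868
The 2 values of 601 occupy positions 2–3 → each gets rank 2.
The 2 values of 691 occupy positions 5–6 → each gets rank 5.
B has value 691 → rank 5.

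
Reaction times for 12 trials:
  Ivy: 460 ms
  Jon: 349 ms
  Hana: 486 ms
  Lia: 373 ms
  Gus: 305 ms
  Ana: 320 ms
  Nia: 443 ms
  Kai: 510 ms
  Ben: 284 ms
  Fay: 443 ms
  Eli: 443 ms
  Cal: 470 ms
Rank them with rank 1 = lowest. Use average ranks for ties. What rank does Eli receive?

7

Sorted (ascending): 284, 305, 320, 349, 373, 443, 443, 443, 460, 470, 486, 510
The 3 values of 443 occupy positions 6–8 → average rank 7.
Eli has value 443 ms → rank 7.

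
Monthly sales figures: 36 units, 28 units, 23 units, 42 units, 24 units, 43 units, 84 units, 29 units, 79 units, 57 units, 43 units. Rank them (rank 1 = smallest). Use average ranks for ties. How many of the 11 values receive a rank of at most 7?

6

Sorted (ascending): 23, 24, 28, 29, 36, 42, 43, 43, 57, 79, 84
The 2 values of 43 occupy positions 7–8 → average rank (7+8)/2 = 7.5.
Ranks ≤ 7: {1, 2, 3, 4, 5, 6} → 6 values.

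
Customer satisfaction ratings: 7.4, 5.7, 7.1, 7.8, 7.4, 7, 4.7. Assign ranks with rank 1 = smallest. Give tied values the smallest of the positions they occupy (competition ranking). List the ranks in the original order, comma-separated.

Sorted (ascending): 4.7, 5.7, 7, 7.1, 7.4, 7.4, 7.8
The 2 values of 7.4 occupy positions 5–6 → each gets rank 5.

5, 2, 4, 7, 5, 3, 1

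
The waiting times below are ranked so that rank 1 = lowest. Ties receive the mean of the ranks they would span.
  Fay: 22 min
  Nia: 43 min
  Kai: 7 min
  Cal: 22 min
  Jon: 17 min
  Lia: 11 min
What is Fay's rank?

Sorted (ascending): 7, 11, 17, 22, 22, 43
The 2 values of 22 occupy positions 4–5 → average rank (4+5)/2 = 4.5.
Fay has value 22 min → rank 4.5.

4.5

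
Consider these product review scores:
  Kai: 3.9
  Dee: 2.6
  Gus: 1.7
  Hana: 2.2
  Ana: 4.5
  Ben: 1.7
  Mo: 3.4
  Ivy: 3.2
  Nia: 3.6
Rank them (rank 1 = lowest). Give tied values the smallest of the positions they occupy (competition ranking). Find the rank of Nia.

7

Sorted (ascending): 1.7, 1.7, 2.2, 2.6, 3.2, 3.4, 3.6, 3.9, 4.5
The 2 values of 1.7 occupy positions 1–2 → each gets rank 1.
Nia has value 3.6 → rank 7.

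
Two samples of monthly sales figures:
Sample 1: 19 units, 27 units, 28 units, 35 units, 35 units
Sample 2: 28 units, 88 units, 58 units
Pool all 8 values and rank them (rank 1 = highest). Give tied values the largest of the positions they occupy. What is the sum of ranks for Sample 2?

Sorted (descending): 88, 58, 35, 35, 28, 28, 27, 19
The 2 values of 35 occupy positions 3–4 → each gets rank 4.
The 2 values of 28 occupy positions 5–6 → each gets rank 6.
Sample 2 values → pooled ranks: 28→6, 88→1, 58→2
Rank sum = 6 + 1 + 2 = 9

9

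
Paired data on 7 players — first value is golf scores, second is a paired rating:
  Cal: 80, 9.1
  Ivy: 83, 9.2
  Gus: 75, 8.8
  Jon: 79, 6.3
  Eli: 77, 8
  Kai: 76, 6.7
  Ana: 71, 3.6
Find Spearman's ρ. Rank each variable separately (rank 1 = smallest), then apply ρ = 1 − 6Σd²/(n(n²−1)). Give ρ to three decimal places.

0.679

Ranks of variable 1: 6, 7, 2, 5, 4, 3, 1
Ranks of variable 2: 6, 7, 5, 2, 4, 3, 1
d = r₁ − r₂: 0, 0, -3, 3, 0, 0, 0
d²: 0, 0, 9, 9, 0, 0, 0; Σd² = 18
ρ = 1 − 6·18/(7·48) = 1 − 108/336 = 0.679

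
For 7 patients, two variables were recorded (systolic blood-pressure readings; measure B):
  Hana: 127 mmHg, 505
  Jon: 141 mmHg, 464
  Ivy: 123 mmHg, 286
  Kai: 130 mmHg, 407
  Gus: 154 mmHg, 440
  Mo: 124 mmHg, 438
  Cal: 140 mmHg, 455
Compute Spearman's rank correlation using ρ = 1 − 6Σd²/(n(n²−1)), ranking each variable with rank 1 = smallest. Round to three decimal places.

0.464

Ranks of variable 1: 3, 6, 1, 4, 7, 2, 5
Ranks of variable 2: 7, 6, 1, 2, 4, 3, 5
d = r₁ − r₂: -4, 0, 0, 2, 3, -1, 0
d²: 16, 0, 0, 4, 9, 1, 0; Σd² = 30
ρ = 1 − 6·30/(7·48) = 1 − 180/336 = 0.464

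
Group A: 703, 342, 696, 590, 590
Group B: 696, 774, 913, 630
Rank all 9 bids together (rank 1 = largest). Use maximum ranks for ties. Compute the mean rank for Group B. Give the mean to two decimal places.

Sorted (descending): 913, 774, 703, 696, 696, 630, 590, 590, 342
The 2 values of 696 occupy positions 4–5 → each gets rank 5.
The 2 values of 590 occupy positions 7–8 → each gets rank 8.
Group B values → pooled ranks: 696→5, 774→2, 913→1, 630→6
Mean rank = (5 + 2 + 1 + 6) / 4 = 3.50

3.50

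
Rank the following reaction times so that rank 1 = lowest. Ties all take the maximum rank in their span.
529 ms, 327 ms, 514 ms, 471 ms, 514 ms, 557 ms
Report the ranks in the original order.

5, 1, 4, 2, 4, 6

Sorted (ascending): 327, 471, 514, 514, 529, 557
The 2 values of 514 occupy positions 3–4 → each gets rank 4.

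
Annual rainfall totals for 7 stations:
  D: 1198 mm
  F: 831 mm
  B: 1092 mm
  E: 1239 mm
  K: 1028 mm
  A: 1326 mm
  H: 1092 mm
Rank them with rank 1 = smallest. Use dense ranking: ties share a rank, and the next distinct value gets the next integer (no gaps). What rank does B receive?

Sorted (ascending): 831, 1028, 1092, 1092, 1198, 1239, 1326
The 2 values of 1092 share dense rank 3.
Remaining distinct values take the next consecutive integers.
B has value 1092 mm → rank 3.

3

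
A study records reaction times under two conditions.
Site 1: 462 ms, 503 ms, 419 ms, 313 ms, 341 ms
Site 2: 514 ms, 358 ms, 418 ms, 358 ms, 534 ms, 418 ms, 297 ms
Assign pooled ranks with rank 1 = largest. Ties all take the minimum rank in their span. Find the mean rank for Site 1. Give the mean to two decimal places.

Sorted (descending): 534, 514, 503, 462, 419, 418, 418, 358, 358, 341, 313, 297
The 2 values of 418 occupy positions 6–7 → each gets rank 6.
The 2 values of 358 occupy positions 8–9 → each gets rank 8.
Site 1 values → pooled ranks: 462→4, 503→3, 419→5, 313→11, 341→10
Mean rank = (4 + 3 + 5 + 11 + 10) / 5 = 6.60

6.60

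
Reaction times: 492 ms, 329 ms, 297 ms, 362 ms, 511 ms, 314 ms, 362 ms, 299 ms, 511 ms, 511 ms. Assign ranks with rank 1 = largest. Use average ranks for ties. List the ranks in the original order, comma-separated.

4, 7, 10, 5.5, 2, 8, 5.5, 9, 2, 2

Sorted (descending): 511, 511, 511, 492, 362, 362, 329, 314, 299, 297
The 3 values of 511 occupy positions 1–3 → average rank 2.
The 2 values of 362 occupy positions 5–6 → average rank (5+6)/2 = 5.5.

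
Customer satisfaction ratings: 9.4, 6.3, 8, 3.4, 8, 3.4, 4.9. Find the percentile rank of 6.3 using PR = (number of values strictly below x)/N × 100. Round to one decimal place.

N = 7.
Strictly below 6.3: 3. Equal to 6.3: 1.
PR = 3/7 × 100 = 42.9

42.9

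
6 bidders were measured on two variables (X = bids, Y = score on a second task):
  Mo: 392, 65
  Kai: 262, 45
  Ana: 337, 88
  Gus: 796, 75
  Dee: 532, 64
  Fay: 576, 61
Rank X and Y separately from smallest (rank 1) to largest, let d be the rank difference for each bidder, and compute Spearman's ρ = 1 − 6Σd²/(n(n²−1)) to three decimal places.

0.200

Ranks of variable 1: 3, 1, 2, 6, 4, 5
Ranks of variable 2: 4, 1, 6, 5, 3, 2
d = r₁ − r₂: -1, 0, -4, 1, 1, 3
d²: 1, 0, 16, 1, 1, 9; Σd² = 28
ρ = 1 − 6·28/(6·35) = 1 − 168/210 = 0.200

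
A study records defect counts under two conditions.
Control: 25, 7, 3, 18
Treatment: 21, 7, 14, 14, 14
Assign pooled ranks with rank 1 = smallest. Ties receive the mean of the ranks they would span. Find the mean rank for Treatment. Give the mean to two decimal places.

5.10

Sorted (ascending): 3, 7, 7, 14, 14, 14, 18, 21, 25
The 2 values of 7 occupy positions 2–3 → average rank (2+3)/2 = 2.5.
The 3 values of 14 occupy positions 4–6 → average rank 5.
Treatment values → pooled ranks: 21→8, 7→2.5, 14→5, 14→5, 14→5
Mean rank = (8 + 2.5 + 5 + 5 + 5) / 5 = 5.10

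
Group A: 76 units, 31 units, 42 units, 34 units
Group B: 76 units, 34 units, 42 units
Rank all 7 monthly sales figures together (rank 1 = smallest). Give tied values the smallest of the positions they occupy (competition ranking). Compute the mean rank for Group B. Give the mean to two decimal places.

Sorted (ascending): 31, 34, 34, 42, 42, 76, 76
The 2 values of 34 occupy positions 2–3 → each gets rank 2.
The 2 values of 42 occupy positions 4–5 → each gets rank 4.
The 2 values of 76 occupy positions 6–7 → each gets rank 6.
Group B values → pooled ranks: 76→6, 34→2, 42→4
Mean rank = (6 + 2 + 4) / 3 = 4.00

4.00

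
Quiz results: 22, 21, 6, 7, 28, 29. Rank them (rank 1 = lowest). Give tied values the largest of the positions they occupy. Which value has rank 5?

28

Sorted (ascending): 6, 7, 21, 22, 28, 29
No ties — each value takes its position as its rank.
Rank 5 → value 28.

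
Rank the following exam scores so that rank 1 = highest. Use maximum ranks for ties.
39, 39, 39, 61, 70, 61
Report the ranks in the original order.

Sorted (descending): 70, 61, 61, 39, 39, 39
The 2 values of 61 occupy positions 2–3 → each gets rank 3.
The 3 values of 39 occupy positions 4–6 → each gets rank 6.

6, 6, 6, 3, 1, 3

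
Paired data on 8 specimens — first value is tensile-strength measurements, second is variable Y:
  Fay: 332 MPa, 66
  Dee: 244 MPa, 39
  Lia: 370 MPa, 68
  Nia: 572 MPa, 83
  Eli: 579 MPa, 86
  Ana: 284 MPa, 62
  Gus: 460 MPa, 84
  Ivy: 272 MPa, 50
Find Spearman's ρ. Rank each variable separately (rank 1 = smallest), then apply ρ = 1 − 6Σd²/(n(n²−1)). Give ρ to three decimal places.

Ranks of variable 1: 4, 1, 5, 7, 8, 3, 6, 2
Ranks of variable 2: 4, 1, 5, 6, 8, 3, 7, 2
d = r₁ − r₂: 0, 0, 0, 1, 0, 0, -1, 0
d²: 0, 0, 0, 1, 0, 0, 1, 0; Σd² = 2
ρ = 1 − 6·2/(8·63) = 1 − 12/504 = 0.976

0.976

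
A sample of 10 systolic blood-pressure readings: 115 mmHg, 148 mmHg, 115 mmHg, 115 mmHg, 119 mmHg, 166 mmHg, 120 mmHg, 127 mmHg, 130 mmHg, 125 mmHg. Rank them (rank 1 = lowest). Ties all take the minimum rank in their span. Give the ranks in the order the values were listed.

Sorted (ascending): 115, 115, 115, 119, 120, 125, 127, 130, 148, 166
The 3 values of 115 occupy positions 1–3 → each gets rank 1.

1, 9, 1, 1, 4, 10, 5, 7, 8, 6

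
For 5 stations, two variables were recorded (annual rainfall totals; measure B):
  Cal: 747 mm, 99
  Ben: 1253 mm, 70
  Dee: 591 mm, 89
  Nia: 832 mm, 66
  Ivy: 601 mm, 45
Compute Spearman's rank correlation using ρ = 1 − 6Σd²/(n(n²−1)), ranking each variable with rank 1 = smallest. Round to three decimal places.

Ranks of variable 1: 3, 5, 1, 4, 2
Ranks of variable 2: 5, 3, 4, 2, 1
d = r₁ − r₂: -2, 2, -3, 2, 1
d²: 4, 4, 9, 4, 1; Σd² = 22
ρ = 1 − 6·22/(5·24) = 1 − 132/120 = -0.100

-0.100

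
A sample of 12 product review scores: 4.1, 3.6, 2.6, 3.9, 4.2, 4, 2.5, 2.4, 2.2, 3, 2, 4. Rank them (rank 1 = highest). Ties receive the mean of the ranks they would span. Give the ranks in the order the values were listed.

2, 6, 8, 5, 1, 3.5, 9, 10, 11, 7, 12, 3.5

Sorted (descending): 4.2, 4.1, 4, 4, 3.9, 3.6, 3, 2.6, 2.5, 2.4, 2.2, 2
The 2 values of 4 occupy positions 3–4 → average rank (3+4)/2 = 3.5.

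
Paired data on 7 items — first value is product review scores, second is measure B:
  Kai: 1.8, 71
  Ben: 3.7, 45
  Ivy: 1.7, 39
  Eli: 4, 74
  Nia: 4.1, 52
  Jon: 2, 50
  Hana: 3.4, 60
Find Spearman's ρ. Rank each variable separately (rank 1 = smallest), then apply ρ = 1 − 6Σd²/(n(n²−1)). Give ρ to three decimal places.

0.357

Ranks of variable 1: 2, 5, 1, 6, 7, 3, 4
Ranks of variable 2: 6, 2, 1, 7, 4, 3, 5
d = r₁ − r₂: -4, 3, 0, -1, 3, 0, -1
d²: 16, 9, 0, 1, 9, 0, 1; Σd² = 36
ρ = 1 − 6·36/(7·48) = 1 − 216/336 = 0.357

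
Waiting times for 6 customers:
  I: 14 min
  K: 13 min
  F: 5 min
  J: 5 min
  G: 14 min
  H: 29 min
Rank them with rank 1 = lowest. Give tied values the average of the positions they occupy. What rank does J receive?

Sorted (ascending): 5, 5, 13, 14, 14, 29
The 2 values of 5 occupy positions 1–2 → average rank (1+2)/2 = 1.5.
The 2 values of 14 occupy positions 4–5 → average rank (4+5)/2 = 4.5.
J has value 5 min → rank 1.5.

1.5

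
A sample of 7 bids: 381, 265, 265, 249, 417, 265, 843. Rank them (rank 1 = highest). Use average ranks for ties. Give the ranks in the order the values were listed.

Sorted (descending): 843, 417, 381, 265, 265, 265, 249
The 3 values of 265 occupy positions 4–6 → average rank 5.

3, 5, 5, 7, 2, 5, 1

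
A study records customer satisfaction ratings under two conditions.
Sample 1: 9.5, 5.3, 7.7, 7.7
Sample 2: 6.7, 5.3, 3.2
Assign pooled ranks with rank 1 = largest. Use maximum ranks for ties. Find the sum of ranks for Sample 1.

13

Sorted (descending): 9.5, 7.7, 7.7, 6.7, 5.3, 5.3, 3.2
The 2 values of 7.7 occupy positions 2–3 → each gets rank 3.
The 2 values of 5.3 occupy positions 5–6 → each gets rank 6.
Sample 1 values → pooled ranks: 9.5→1, 5.3→6, 7.7→3, 7.7→3
Rank sum = 1 + 6 + 3 + 3 = 13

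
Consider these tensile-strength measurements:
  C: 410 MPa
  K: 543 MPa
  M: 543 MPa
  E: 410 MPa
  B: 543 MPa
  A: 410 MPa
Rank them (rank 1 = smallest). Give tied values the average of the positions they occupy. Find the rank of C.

2

Sorted (ascending): 410, 410, 410, 543, 543, 543
The 3 values of 410 occupy positions 1–3 → average rank 2.
The 3 values of 543 occupy positions 4–6 → average rank 5.
C has value 410 MPa → rank 2.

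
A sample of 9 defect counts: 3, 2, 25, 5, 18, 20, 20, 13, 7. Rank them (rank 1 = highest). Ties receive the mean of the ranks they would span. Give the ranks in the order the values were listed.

8, 9, 1, 7, 4, 2.5, 2.5, 5, 6

Sorted (descending): 25, 20, 20, 18, 13, 7, 5, 3, 2
The 2 values of 20 occupy positions 2–3 → average rank (2+3)/2 = 2.5.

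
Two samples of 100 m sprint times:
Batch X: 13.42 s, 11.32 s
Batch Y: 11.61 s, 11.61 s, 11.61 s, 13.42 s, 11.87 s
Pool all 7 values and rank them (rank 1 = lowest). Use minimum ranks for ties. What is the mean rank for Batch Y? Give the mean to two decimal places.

3.40

Sorted (ascending): 11.32, 11.61, 11.61, 11.61, 11.87, 13.42, 13.42
The 3 values of 11.61 occupy positions 2–4 → each gets rank 2.
The 2 values of 13.42 occupy positions 6–7 → each gets rank 6.
Batch Y values → pooled ranks: 11.61→2, 11.61→2, 11.61→2, 13.42→6, 11.87→5
Mean rank = (2 + 2 + 2 + 6 + 5) / 5 = 3.40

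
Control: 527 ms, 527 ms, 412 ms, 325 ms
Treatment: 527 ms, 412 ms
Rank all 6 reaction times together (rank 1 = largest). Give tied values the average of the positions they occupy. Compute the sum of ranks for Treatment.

6.5

Sorted (descending): 527, 527, 527, 412, 412, 325
The 3 values of 527 occupy positions 1–3 → average rank 2.
The 2 values of 412 occupy positions 4–5 → average rank (4+5)/2 = 4.5.
Treatment values → pooled ranks: 527→2, 412→4.5
Rank sum = 2 + 4.5 = 6.5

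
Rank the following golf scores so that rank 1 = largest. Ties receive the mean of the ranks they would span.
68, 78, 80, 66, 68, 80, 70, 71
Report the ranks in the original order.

6.5, 3, 1.5, 8, 6.5, 1.5, 5, 4

Sorted (descending): 80, 80, 78, 71, 70, 68, 68, 66
The 2 values of 80 occupy positions 1–2 → average rank (1+2)/2 = 1.5.
The 2 values of 68 occupy positions 6–7 → average rank (6+7)/2 = 6.5.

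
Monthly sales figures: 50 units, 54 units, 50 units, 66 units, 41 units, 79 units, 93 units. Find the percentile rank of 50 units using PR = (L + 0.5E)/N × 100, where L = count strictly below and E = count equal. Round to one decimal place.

28.6

N = 7.
Strictly below 50: 1. Equal to 50: 2.
PR = (1 + 0.5·2)/7 × 100 = 28.6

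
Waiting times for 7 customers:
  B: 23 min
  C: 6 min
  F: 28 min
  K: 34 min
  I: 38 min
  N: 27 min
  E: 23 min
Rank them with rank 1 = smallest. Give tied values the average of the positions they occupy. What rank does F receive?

5

Sorted (ascending): 6, 23, 23, 27, 28, 34, 38
The 2 values of 23 occupy positions 2–3 → average rank (2+3)/2 = 2.5.
F has value 28 min → rank 5.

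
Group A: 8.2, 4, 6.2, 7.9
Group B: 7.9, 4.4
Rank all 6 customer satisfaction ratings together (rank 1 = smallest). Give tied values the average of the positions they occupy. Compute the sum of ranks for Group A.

Sorted (ascending): 4, 4.4, 6.2, 7.9, 7.9, 8.2
The 2 values of 7.9 occupy positions 4–5 → average rank (4+5)/2 = 4.5.
Group A values → pooled ranks: 8.2→6, 4→1, 6.2→3, 7.9→4.5
Rank sum = 6 + 1 + 3 + 4.5 = 14.5

14.5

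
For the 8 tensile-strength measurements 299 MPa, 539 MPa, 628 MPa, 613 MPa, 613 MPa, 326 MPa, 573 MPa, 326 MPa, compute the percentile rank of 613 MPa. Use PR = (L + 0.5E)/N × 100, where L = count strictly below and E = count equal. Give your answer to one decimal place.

75.0

N = 8.
Strictly below 613: 5. Equal to 613: 2.
PR = (5 + 0.5·2)/8 × 100 = 75.0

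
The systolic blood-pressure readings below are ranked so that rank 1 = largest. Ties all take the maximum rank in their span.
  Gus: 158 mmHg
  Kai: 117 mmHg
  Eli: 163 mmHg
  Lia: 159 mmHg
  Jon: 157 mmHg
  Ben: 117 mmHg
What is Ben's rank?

6

Sorted (descending): 163, 159, 158, 157, 117, 117
The 2 values of 117 occupy positions 5–6 → each gets rank 6.
Ben has value 117 mmHg → rank 6.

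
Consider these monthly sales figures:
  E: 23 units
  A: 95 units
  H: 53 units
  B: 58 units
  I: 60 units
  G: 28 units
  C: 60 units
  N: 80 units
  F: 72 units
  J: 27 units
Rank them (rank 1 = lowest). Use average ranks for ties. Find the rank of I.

6.5

Sorted (ascending): 23, 27, 28, 53, 58, 60, 60, 72, 80, 95
The 2 values of 60 occupy positions 6–7 → average rank (6+7)/2 = 6.5.
I has value 60 units → rank 6.5.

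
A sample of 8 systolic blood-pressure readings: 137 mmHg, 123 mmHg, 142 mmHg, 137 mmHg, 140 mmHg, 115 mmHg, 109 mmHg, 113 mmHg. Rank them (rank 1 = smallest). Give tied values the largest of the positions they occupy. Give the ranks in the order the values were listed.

Sorted (ascending): 109, 113, 115, 123, 137, 137, 140, 142
The 2 values of 137 occupy positions 5–6 → each gets rank 6.

6, 4, 8, 6, 7, 3, 1, 2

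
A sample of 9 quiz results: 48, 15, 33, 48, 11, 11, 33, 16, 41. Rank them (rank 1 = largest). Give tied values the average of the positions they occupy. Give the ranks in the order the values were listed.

Sorted (descending): 48, 48, 41, 33, 33, 16, 15, 11, 11
The 2 values of 48 occupy positions 1–2 → average rank (1+2)/2 = 1.5.
The 2 values of 33 occupy positions 4–5 → average rank (4+5)/2 = 4.5.
The 2 values of 11 occupy positions 8–9 → average rank (8+9)/2 = 8.5.

1.5, 7, 4.5, 1.5, 8.5, 8.5, 4.5, 6, 3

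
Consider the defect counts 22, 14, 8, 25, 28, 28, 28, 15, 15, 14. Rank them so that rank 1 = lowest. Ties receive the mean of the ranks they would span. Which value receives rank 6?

Sorted (ascending): 8, 14, 14, 15, 15, 22, 25, 28, 28, 28
The 2 values of 14 occupy positions 2–3 → average rank (2+3)/2 = 2.5.
The 2 values of 15 occupy positions 4–5 → average rank (4+5)/2 = 4.5.
The 3 values of 28 occupy positions 8–10 → average rank 9.
Rank 6 → value 22.

22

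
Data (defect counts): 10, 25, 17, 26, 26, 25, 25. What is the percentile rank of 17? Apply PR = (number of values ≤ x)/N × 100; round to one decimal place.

28.6

N = 7.
Strictly below 17: 1. Equal to 17: 1.
PR = 2/7 × 100 = 28.6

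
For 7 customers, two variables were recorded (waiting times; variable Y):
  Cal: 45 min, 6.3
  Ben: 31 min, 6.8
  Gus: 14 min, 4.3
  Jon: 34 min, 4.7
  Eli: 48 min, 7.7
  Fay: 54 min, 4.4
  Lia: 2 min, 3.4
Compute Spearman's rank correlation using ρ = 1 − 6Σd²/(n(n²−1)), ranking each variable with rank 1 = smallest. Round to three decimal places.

0.536

Ranks of variable 1: 5, 3, 2, 4, 6, 7, 1
Ranks of variable 2: 5, 6, 2, 4, 7, 3, 1
d = r₁ − r₂: 0, -3, 0, 0, -1, 4, 0
d²: 0, 9, 0, 0, 1, 16, 0; Σd² = 26
ρ = 1 − 6·26/(7·48) = 1 − 156/336 = 0.536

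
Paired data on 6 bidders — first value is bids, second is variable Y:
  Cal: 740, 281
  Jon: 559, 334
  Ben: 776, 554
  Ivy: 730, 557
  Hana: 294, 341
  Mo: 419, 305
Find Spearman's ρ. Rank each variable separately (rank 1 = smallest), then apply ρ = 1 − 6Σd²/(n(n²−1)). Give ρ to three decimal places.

Ranks of variable 1: 5, 3, 6, 4, 1, 2
Ranks of variable 2: 1, 3, 5, 6, 4, 2
d = r₁ − r₂: 4, 0, 1, -2, -3, 0
d²: 16, 0, 1, 4, 9, 0; Σd² = 30
ρ = 1 − 6·30/(6·35) = 1 − 180/210 = 0.143

0.143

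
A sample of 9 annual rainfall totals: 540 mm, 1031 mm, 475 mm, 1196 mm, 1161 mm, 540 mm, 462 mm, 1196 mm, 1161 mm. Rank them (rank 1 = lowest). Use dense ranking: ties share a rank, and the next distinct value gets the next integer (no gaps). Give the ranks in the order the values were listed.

Sorted (ascending): 462, 475, 540, 540, 1031, 1161, 1161, 1196, 1196
The 2 values of 540 share dense rank 3.
The 2 values of 1161 share dense rank 5.
The 2 values of 1196 share dense rank 6.
Remaining distinct values take the next consecutive integers.

3, 4, 2, 6, 5, 3, 1, 6, 5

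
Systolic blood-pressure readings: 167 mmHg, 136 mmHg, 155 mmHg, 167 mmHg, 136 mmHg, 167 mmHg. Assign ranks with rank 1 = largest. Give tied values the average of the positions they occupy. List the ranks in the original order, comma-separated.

2, 5.5, 4, 2, 5.5, 2

Sorted (descending): 167, 167, 167, 155, 136, 136
The 3 values of 167 occupy positions 1–3 → average rank 2.
The 2 values of 136 occupy positions 5–6 → average rank (5+6)/2 = 5.5.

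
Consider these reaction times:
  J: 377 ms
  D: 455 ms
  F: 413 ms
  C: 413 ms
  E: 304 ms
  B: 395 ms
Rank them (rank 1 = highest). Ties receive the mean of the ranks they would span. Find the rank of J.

5

Sorted (descending): 455, 413, 413, 395, 377, 304
The 2 values of 413 occupy positions 2–3 → average rank (2+3)/2 = 2.5.
J has value 377 ms → rank 5.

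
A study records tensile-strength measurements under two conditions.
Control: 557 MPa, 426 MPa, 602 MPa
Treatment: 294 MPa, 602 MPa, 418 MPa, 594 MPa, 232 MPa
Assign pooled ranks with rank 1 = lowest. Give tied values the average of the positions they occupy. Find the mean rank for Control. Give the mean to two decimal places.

Sorted (ascending): 232, 294, 418, 426, 557, 594, 602, 602
The 2 values of 602 occupy positions 7–8 → average rank (7+8)/2 = 7.5.
Control values → pooled ranks: 557→5, 426→4, 602→7.5
Mean rank = (5 + 4 + 7.5) / 3 = 5.50

5.50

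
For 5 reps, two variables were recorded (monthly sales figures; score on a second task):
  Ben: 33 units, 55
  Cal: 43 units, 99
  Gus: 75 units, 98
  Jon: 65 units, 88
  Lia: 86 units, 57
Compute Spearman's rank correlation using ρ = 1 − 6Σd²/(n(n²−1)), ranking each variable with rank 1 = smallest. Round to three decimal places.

0.100

Ranks of variable 1: 1, 2, 4, 3, 5
Ranks of variable 2: 1, 5, 4, 3, 2
d = r₁ − r₂: 0, -3, 0, 0, 3
d²: 0, 9, 0, 0, 9; Σd² = 18
ρ = 1 − 6·18/(5·24) = 1 − 108/120 = 0.100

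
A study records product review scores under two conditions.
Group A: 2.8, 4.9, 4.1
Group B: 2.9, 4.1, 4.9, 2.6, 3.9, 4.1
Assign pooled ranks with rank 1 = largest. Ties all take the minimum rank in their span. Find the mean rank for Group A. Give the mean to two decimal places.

Sorted (descending): 4.9, 4.9, 4.1, 4.1, 4.1, 3.9, 2.9, 2.8, 2.6
The 2 values of 4.9 occupy positions 1–2 → each gets rank 1.
The 3 values of 4.1 occupy positions 3–5 → each gets rank 3.
Group A values → pooled ranks: 2.8→8, 4.9→1, 4.1→3
Mean rank = (8 + 1 + 3) / 3 = 4.00

4.00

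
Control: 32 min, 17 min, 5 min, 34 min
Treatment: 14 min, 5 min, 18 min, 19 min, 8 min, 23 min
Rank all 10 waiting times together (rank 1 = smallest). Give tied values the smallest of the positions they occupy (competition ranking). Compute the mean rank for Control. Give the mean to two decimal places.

6.25

Sorted (ascending): 5, 5, 8, 14, 17, 18, 19, 23, 32, 34
The 2 values of 5 occupy positions 1–2 → each gets rank 1.
Control values → pooled ranks: 32→9, 17→5, 5→1, 34→10
Mean rank = (9 + 5 + 1 + 10) / 4 = 6.25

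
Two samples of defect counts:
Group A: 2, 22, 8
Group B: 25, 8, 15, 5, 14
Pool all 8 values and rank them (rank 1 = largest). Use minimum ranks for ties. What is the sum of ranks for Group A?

15

Sorted (descending): 25, 22, 15, 14, 8, 8, 5, 2
The 2 values of 8 occupy positions 5–6 → each gets rank 5.
Group A values → pooled ranks: 2→8, 22→2, 8→5
Rank sum = 8 + 2 + 5 = 15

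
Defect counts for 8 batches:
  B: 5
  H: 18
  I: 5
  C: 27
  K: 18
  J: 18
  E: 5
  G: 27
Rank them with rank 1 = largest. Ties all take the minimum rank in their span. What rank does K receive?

Sorted (descending): 27, 27, 18, 18, 18, 5, 5, 5
The 2 values of 27 occupy positions 1–2 → each gets rank 1.
The 3 values of 18 occupy positions 3–5 → each gets rank 3.
The 3 values of 5 occupy positions 6–8 → each gets rank 6.
K has value 18 → rank 3.

3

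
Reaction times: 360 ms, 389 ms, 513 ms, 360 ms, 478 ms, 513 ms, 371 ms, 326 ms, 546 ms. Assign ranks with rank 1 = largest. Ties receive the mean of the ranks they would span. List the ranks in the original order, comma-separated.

7.5, 5, 2.5, 7.5, 4, 2.5, 6, 9, 1

Sorted (descending): 546, 513, 513, 478, 389, 371, 360, 360, 326
The 2 values of 513 occupy positions 2–3 → average rank (2+3)/2 = 2.5.
The 2 values of 360 occupy positions 7–8 → average rank (7+8)/2 = 7.5.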